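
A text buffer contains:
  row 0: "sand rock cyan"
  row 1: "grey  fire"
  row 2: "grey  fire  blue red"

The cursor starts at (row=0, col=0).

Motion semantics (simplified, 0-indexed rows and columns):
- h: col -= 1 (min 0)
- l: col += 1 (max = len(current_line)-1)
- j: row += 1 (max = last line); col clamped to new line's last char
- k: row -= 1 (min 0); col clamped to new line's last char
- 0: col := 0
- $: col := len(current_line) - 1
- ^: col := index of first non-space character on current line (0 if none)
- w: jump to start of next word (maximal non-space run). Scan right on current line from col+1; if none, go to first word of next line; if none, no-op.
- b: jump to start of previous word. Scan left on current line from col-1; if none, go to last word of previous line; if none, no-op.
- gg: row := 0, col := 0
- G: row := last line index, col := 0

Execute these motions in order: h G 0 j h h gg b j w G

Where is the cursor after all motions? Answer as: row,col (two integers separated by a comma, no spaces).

After 1 (h): row=0 col=0 char='s'
After 2 (G): row=2 col=0 char='g'
After 3 (0): row=2 col=0 char='g'
After 4 (j): row=2 col=0 char='g'
After 5 (h): row=2 col=0 char='g'
After 6 (h): row=2 col=0 char='g'
After 7 (gg): row=0 col=0 char='s'
After 8 (b): row=0 col=0 char='s'
After 9 (j): row=1 col=0 char='g'
After 10 (w): row=1 col=6 char='f'
After 11 (G): row=2 col=0 char='g'

Answer: 2,0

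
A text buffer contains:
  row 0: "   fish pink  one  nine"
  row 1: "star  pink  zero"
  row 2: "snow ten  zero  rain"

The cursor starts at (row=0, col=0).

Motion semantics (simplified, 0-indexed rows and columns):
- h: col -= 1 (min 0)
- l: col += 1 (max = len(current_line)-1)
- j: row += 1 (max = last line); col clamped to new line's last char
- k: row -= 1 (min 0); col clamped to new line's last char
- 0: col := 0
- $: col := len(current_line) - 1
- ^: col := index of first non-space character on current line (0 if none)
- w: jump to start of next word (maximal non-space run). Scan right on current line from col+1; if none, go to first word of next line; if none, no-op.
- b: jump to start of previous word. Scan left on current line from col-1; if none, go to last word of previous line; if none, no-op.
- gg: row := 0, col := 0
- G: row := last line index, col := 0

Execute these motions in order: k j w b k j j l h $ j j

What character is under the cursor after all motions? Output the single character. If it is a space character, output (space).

Answer: n

Derivation:
After 1 (k): row=0 col=0 char='_'
After 2 (j): row=1 col=0 char='s'
After 3 (w): row=1 col=6 char='p'
After 4 (b): row=1 col=0 char='s'
After 5 (k): row=0 col=0 char='_'
After 6 (j): row=1 col=0 char='s'
After 7 (j): row=2 col=0 char='s'
After 8 (l): row=2 col=1 char='n'
After 9 (h): row=2 col=0 char='s'
After 10 ($): row=2 col=19 char='n'
After 11 (j): row=2 col=19 char='n'
After 12 (j): row=2 col=19 char='n'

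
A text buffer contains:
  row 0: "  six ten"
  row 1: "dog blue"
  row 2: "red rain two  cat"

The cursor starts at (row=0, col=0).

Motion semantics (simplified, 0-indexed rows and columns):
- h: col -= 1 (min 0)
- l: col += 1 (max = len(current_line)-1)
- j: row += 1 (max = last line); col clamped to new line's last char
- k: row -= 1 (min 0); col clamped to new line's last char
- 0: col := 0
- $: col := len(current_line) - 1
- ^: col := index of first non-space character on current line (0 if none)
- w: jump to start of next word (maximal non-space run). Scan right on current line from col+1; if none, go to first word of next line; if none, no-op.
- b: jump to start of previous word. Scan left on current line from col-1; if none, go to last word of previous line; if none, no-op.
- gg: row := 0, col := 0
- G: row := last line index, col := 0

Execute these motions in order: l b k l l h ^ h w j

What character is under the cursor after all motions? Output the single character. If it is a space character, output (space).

Answer: g

Derivation:
After 1 (l): row=0 col=1 char='_'
After 2 (b): row=0 col=1 char='_'
After 3 (k): row=0 col=1 char='_'
After 4 (l): row=0 col=2 char='s'
After 5 (l): row=0 col=3 char='i'
After 6 (h): row=0 col=2 char='s'
After 7 (^): row=0 col=2 char='s'
After 8 (h): row=0 col=1 char='_'
After 9 (w): row=0 col=2 char='s'
After 10 (j): row=1 col=2 char='g'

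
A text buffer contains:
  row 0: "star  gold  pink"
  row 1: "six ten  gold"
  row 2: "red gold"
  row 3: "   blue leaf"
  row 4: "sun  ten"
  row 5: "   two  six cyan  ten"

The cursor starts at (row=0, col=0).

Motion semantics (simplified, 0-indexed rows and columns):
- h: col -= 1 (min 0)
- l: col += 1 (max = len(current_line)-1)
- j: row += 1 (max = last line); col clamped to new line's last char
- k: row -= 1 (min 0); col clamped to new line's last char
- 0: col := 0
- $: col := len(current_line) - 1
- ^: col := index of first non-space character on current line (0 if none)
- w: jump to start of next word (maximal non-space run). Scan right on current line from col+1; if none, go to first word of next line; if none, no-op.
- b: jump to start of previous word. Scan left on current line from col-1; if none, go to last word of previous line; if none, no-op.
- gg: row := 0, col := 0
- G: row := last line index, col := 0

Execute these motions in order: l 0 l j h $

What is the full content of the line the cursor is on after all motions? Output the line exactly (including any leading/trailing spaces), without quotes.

Answer: six ten  gold

Derivation:
After 1 (l): row=0 col=1 char='t'
After 2 (0): row=0 col=0 char='s'
After 3 (l): row=0 col=1 char='t'
After 4 (j): row=1 col=1 char='i'
After 5 (h): row=1 col=0 char='s'
After 6 ($): row=1 col=12 char='d'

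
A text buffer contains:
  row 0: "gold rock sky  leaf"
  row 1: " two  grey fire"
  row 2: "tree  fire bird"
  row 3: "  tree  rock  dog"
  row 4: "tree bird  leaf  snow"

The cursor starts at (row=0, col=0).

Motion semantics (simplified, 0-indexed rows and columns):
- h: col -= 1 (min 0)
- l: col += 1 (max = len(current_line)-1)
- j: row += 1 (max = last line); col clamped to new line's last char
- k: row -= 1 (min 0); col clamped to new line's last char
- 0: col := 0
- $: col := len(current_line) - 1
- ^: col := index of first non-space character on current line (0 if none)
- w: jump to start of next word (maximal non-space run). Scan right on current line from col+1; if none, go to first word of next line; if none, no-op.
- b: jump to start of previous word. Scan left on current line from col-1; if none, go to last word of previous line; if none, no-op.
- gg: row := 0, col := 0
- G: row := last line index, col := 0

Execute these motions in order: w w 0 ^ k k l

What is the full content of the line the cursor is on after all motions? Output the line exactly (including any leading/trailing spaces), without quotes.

Answer: gold rock sky  leaf

Derivation:
After 1 (w): row=0 col=5 char='r'
After 2 (w): row=0 col=10 char='s'
After 3 (0): row=0 col=0 char='g'
After 4 (^): row=0 col=0 char='g'
After 5 (k): row=0 col=0 char='g'
After 6 (k): row=0 col=0 char='g'
After 7 (l): row=0 col=1 char='o'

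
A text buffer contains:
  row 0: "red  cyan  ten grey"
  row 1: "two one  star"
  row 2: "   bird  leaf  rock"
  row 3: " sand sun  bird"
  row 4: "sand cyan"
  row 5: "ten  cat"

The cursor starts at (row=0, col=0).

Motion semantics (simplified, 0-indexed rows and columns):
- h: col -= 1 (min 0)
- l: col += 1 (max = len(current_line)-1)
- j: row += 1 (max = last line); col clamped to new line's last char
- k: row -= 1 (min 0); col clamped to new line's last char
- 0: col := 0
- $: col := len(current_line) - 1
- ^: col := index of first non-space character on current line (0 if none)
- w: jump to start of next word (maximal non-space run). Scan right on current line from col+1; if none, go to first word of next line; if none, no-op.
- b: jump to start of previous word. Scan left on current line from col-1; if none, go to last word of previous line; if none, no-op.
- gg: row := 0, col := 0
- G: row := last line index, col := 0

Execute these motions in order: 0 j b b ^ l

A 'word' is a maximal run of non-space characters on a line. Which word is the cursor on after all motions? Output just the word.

Answer: red

Derivation:
After 1 (0): row=0 col=0 char='r'
After 2 (j): row=1 col=0 char='t'
After 3 (b): row=0 col=15 char='g'
After 4 (b): row=0 col=11 char='t'
After 5 (^): row=0 col=0 char='r'
After 6 (l): row=0 col=1 char='e'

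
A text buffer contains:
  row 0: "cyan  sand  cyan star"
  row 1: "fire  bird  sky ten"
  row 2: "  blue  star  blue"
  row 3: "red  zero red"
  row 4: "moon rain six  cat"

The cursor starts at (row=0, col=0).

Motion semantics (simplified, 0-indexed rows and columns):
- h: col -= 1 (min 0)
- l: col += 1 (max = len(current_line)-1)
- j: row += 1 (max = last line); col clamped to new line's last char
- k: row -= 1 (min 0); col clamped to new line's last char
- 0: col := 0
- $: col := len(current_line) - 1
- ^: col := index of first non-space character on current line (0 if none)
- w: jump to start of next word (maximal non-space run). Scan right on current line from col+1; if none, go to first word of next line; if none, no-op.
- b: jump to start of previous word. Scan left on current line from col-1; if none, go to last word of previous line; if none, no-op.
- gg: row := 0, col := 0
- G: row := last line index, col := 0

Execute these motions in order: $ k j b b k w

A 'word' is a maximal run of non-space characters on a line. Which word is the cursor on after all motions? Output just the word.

Answer: star

Derivation:
After 1 ($): row=0 col=20 char='r'
After 2 (k): row=0 col=20 char='r'
After 3 (j): row=1 col=18 char='n'
After 4 (b): row=1 col=16 char='t'
After 5 (b): row=1 col=12 char='s'
After 6 (k): row=0 col=12 char='c'
After 7 (w): row=0 col=17 char='s'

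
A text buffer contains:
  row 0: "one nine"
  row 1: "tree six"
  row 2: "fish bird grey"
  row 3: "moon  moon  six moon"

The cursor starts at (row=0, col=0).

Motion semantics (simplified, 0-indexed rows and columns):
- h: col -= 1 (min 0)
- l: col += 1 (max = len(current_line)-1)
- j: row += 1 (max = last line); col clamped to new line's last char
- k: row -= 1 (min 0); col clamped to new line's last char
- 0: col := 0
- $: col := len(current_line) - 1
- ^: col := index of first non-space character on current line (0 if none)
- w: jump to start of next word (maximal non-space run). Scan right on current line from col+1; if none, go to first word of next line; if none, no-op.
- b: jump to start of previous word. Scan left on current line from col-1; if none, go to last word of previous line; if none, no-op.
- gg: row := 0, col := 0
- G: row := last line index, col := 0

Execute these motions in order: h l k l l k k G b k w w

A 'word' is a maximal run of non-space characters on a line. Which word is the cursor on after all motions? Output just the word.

Answer: bird

Derivation:
After 1 (h): row=0 col=0 char='o'
After 2 (l): row=0 col=1 char='n'
After 3 (k): row=0 col=1 char='n'
After 4 (l): row=0 col=2 char='e'
After 5 (l): row=0 col=3 char='_'
After 6 (k): row=0 col=3 char='_'
After 7 (k): row=0 col=3 char='_'
After 8 (G): row=3 col=0 char='m'
After 9 (b): row=2 col=10 char='g'
After 10 (k): row=1 col=7 char='x'
After 11 (w): row=2 col=0 char='f'
After 12 (w): row=2 col=5 char='b'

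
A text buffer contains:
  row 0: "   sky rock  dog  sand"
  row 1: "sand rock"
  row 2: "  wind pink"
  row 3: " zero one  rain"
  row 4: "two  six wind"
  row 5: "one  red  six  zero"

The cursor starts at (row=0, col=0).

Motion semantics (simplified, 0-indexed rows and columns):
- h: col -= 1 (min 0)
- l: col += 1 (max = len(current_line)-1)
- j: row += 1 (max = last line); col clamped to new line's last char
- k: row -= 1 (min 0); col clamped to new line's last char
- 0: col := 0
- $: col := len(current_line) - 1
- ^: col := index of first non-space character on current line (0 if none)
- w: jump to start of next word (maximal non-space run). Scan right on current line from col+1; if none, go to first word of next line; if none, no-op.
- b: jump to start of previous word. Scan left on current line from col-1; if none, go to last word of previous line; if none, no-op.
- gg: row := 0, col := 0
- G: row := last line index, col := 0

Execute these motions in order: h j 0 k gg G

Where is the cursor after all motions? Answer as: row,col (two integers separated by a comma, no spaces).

Answer: 5,0

Derivation:
After 1 (h): row=0 col=0 char='_'
After 2 (j): row=1 col=0 char='s'
After 3 (0): row=1 col=0 char='s'
After 4 (k): row=0 col=0 char='_'
After 5 (gg): row=0 col=0 char='_'
After 6 (G): row=5 col=0 char='o'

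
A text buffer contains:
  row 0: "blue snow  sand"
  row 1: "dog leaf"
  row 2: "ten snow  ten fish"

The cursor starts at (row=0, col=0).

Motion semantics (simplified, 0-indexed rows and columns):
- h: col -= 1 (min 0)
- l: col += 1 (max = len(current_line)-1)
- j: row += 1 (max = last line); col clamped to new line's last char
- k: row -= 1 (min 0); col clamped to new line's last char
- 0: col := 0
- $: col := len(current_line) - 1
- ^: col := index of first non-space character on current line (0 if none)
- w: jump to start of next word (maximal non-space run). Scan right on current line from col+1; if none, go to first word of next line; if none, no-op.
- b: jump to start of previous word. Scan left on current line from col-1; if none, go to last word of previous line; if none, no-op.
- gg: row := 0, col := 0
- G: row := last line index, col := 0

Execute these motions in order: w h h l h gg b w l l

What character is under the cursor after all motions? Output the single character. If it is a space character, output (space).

After 1 (w): row=0 col=5 char='s'
After 2 (h): row=0 col=4 char='_'
After 3 (h): row=0 col=3 char='e'
After 4 (l): row=0 col=4 char='_'
After 5 (h): row=0 col=3 char='e'
After 6 (gg): row=0 col=0 char='b'
After 7 (b): row=0 col=0 char='b'
After 8 (w): row=0 col=5 char='s'
After 9 (l): row=0 col=6 char='n'
After 10 (l): row=0 col=7 char='o'

Answer: o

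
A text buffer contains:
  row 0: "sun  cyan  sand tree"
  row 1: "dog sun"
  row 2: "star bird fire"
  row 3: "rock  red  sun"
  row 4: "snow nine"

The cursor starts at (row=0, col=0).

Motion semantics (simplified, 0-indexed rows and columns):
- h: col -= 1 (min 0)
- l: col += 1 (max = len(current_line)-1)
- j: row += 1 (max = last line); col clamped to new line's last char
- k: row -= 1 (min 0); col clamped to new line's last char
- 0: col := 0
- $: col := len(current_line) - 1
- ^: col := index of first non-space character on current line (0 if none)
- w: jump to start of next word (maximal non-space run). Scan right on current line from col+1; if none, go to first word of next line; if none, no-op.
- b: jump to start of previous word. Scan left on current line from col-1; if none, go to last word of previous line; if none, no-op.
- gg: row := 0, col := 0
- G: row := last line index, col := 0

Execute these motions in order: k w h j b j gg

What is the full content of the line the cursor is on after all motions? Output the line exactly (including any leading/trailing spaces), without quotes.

After 1 (k): row=0 col=0 char='s'
After 2 (w): row=0 col=5 char='c'
After 3 (h): row=0 col=4 char='_'
After 4 (j): row=1 col=4 char='s'
After 5 (b): row=1 col=0 char='d'
After 6 (j): row=2 col=0 char='s'
After 7 (gg): row=0 col=0 char='s'

Answer: sun  cyan  sand tree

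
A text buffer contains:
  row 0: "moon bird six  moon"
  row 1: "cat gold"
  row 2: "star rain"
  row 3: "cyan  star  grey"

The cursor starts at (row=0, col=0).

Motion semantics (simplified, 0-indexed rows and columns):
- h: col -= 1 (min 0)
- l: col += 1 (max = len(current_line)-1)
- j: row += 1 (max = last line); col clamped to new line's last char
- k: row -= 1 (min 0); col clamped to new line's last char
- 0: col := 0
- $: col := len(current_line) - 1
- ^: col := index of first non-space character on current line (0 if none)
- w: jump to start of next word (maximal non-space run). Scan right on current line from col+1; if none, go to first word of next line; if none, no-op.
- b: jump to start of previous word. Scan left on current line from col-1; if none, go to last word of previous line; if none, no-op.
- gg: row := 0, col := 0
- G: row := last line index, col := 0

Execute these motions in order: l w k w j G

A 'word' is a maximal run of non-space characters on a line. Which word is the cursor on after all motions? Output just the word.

After 1 (l): row=0 col=1 char='o'
After 2 (w): row=0 col=5 char='b'
After 3 (k): row=0 col=5 char='b'
After 4 (w): row=0 col=10 char='s'
After 5 (j): row=1 col=7 char='d'
After 6 (G): row=3 col=0 char='c'

Answer: cyan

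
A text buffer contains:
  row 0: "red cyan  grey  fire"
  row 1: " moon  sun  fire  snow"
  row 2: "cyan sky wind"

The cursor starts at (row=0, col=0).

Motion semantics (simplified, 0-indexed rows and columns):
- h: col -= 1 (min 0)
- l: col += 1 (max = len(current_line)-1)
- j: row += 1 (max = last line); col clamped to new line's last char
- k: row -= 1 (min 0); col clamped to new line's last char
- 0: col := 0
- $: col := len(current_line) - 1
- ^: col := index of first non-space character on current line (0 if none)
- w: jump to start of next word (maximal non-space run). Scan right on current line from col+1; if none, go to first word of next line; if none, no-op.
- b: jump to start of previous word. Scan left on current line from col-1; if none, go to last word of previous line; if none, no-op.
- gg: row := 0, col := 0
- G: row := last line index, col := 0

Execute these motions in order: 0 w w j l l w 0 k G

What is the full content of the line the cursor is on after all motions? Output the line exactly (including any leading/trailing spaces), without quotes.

After 1 (0): row=0 col=0 char='r'
After 2 (w): row=0 col=4 char='c'
After 3 (w): row=0 col=10 char='g'
After 4 (j): row=1 col=10 char='_'
After 5 (l): row=1 col=11 char='_'
After 6 (l): row=1 col=12 char='f'
After 7 (w): row=1 col=18 char='s'
After 8 (0): row=1 col=0 char='_'
After 9 (k): row=0 col=0 char='r'
After 10 (G): row=2 col=0 char='c'

Answer: cyan sky wind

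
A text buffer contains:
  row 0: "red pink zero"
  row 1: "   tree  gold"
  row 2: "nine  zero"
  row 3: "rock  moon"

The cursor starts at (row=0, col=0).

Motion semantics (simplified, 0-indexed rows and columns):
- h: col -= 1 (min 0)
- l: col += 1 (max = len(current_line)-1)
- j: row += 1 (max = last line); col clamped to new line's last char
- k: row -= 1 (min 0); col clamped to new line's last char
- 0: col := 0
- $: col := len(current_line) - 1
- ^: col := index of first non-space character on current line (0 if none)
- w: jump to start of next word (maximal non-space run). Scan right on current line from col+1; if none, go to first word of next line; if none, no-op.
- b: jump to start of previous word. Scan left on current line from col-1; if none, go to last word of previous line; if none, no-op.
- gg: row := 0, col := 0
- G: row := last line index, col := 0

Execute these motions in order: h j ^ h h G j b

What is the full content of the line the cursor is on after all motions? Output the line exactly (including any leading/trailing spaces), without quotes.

After 1 (h): row=0 col=0 char='r'
After 2 (j): row=1 col=0 char='_'
After 3 (^): row=1 col=3 char='t'
After 4 (h): row=1 col=2 char='_'
After 5 (h): row=1 col=1 char='_'
After 6 (G): row=3 col=0 char='r'
After 7 (j): row=3 col=0 char='r'
After 8 (b): row=2 col=6 char='z'

Answer: nine  zero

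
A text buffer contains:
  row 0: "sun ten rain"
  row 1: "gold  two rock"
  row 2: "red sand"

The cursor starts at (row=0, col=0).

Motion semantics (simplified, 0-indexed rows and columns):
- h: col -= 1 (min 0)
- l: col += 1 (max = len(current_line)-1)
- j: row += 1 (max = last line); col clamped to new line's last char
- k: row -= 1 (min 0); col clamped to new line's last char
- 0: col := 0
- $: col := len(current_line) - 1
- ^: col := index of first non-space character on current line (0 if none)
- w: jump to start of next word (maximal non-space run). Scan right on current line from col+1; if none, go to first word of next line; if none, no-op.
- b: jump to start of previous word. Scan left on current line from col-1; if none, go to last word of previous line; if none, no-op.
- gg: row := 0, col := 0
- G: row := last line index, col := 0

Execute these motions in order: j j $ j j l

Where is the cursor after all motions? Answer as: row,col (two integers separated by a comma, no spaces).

After 1 (j): row=1 col=0 char='g'
After 2 (j): row=2 col=0 char='r'
After 3 ($): row=2 col=7 char='d'
After 4 (j): row=2 col=7 char='d'
After 5 (j): row=2 col=7 char='d'
After 6 (l): row=2 col=7 char='d'

Answer: 2,7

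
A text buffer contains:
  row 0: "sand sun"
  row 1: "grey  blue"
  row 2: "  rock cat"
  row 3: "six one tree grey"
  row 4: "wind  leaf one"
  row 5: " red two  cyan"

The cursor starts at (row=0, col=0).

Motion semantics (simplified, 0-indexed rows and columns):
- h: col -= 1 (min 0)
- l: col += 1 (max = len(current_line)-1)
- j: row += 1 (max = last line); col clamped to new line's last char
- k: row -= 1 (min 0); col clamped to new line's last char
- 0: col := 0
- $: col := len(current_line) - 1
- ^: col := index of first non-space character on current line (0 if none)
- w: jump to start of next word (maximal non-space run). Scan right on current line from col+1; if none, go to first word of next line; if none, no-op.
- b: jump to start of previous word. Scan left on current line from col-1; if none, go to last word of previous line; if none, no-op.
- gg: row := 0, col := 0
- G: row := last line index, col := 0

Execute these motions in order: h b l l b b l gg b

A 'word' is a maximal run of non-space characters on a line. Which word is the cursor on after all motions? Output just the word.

Answer: sand

Derivation:
After 1 (h): row=0 col=0 char='s'
After 2 (b): row=0 col=0 char='s'
After 3 (l): row=0 col=1 char='a'
After 4 (l): row=0 col=2 char='n'
After 5 (b): row=0 col=0 char='s'
After 6 (b): row=0 col=0 char='s'
After 7 (l): row=0 col=1 char='a'
After 8 (gg): row=0 col=0 char='s'
After 9 (b): row=0 col=0 char='s'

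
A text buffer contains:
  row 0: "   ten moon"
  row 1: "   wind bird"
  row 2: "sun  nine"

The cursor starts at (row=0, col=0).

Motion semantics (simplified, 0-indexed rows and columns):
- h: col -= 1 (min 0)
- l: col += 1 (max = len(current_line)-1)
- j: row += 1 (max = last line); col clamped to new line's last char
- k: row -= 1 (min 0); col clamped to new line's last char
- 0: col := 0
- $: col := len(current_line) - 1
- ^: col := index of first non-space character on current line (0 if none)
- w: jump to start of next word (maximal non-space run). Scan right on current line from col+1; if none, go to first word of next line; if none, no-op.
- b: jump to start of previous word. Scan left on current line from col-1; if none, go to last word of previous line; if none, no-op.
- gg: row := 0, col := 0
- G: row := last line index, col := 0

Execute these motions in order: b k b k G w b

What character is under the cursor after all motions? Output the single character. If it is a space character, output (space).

After 1 (b): row=0 col=0 char='_'
After 2 (k): row=0 col=0 char='_'
After 3 (b): row=0 col=0 char='_'
After 4 (k): row=0 col=0 char='_'
After 5 (G): row=2 col=0 char='s'
After 6 (w): row=2 col=5 char='n'
After 7 (b): row=2 col=0 char='s'

Answer: s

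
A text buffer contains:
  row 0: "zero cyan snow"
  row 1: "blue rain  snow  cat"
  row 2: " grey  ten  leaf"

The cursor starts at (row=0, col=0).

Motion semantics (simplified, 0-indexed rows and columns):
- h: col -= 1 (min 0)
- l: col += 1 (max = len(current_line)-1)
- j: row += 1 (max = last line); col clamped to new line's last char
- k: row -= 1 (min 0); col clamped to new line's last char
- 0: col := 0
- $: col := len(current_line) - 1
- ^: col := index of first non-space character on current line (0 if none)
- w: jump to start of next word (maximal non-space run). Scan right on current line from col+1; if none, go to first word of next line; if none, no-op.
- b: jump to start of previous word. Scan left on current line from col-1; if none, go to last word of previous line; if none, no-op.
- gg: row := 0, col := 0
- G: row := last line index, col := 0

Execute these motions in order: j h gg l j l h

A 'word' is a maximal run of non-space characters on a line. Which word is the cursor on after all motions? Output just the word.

After 1 (j): row=1 col=0 char='b'
After 2 (h): row=1 col=0 char='b'
After 3 (gg): row=0 col=0 char='z'
After 4 (l): row=0 col=1 char='e'
After 5 (j): row=1 col=1 char='l'
After 6 (l): row=1 col=2 char='u'
After 7 (h): row=1 col=1 char='l'

Answer: blue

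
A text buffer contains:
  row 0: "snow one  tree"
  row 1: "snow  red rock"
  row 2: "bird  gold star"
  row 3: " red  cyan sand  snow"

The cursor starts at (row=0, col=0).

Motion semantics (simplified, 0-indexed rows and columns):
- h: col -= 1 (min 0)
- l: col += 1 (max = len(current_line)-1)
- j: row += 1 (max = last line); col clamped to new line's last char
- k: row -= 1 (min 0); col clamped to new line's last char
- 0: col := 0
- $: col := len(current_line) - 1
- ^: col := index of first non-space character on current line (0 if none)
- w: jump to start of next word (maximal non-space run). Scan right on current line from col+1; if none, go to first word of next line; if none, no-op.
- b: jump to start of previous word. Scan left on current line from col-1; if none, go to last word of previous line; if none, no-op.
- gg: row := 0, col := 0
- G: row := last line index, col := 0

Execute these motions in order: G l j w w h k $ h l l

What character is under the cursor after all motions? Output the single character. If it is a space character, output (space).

Answer: r

Derivation:
After 1 (G): row=3 col=0 char='_'
After 2 (l): row=3 col=1 char='r'
After 3 (j): row=3 col=1 char='r'
After 4 (w): row=3 col=6 char='c'
After 5 (w): row=3 col=11 char='s'
After 6 (h): row=3 col=10 char='_'
After 7 (k): row=2 col=10 char='_'
After 8 ($): row=2 col=14 char='r'
After 9 (h): row=2 col=13 char='a'
After 10 (l): row=2 col=14 char='r'
After 11 (l): row=2 col=14 char='r'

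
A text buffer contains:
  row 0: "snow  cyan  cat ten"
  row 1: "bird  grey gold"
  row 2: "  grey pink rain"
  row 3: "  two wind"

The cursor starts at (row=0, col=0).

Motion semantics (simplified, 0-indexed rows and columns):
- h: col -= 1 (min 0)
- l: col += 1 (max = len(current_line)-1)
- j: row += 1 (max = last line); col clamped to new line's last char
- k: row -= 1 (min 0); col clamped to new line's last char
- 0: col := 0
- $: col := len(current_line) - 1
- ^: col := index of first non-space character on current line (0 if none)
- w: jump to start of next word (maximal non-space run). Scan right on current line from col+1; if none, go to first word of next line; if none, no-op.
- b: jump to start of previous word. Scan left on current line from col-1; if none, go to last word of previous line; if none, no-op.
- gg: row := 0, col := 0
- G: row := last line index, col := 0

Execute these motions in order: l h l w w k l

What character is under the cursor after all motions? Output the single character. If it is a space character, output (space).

After 1 (l): row=0 col=1 char='n'
After 2 (h): row=0 col=0 char='s'
After 3 (l): row=0 col=1 char='n'
After 4 (w): row=0 col=6 char='c'
After 5 (w): row=0 col=12 char='c'
After 6 (k): row=0 col=12 char='c'
After 7 (l): row=0 col=13 char='a'

Answer: a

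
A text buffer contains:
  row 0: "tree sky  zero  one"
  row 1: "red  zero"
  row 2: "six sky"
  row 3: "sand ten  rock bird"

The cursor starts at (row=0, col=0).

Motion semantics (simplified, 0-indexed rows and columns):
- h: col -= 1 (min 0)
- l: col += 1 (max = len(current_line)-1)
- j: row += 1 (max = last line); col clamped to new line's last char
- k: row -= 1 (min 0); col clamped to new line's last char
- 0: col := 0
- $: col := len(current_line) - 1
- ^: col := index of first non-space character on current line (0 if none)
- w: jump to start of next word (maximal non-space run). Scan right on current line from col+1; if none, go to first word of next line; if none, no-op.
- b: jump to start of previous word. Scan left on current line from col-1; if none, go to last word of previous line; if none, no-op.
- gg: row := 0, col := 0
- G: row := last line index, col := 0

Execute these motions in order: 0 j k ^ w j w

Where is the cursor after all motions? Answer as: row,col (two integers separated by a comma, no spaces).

Answer: 2,0

Derivation:
After 1 (0): row=0 col=0 char='t'
After 2 (j): row=1 col=0 char='r'
After 3 (k): row=0 col=0 char='t'
After 4 (^): row=0 col=0 char='t'
After 5 (w): row=0 col=5 char='s'
After 6 (j): row=1 col=5 char='z'
After 7 (w): row=2 col=0 char='s'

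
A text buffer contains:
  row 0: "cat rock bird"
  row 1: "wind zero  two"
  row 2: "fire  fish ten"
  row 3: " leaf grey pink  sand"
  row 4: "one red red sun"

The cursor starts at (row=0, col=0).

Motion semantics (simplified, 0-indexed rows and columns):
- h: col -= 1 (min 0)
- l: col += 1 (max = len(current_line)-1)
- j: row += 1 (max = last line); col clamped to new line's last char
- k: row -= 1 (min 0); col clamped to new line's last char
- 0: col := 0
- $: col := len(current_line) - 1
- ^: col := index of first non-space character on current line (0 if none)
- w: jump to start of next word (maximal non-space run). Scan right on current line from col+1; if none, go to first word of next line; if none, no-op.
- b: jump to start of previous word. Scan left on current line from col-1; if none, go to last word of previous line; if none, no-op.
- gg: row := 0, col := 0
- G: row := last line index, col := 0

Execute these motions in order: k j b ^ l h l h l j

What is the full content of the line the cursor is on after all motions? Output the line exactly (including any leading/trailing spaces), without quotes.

Answer: wind zero  two

Derivation:
After 1 (k): row=0 col=0 char='c'
After 2 (j): row=1 col=0 char='w'
After 3 (b): row=0 col=9 char='b'
After 4 (^): row=0 col=0 char='c'
After 5 (l): row=0 col=1 char='a'
After 6 (h): row=0 col=0 char='c'
After 7 (l): row=0 col=1 char='a'
After 8 (h): row=0 col=0 char='c'
After 9 (l): row=0 col=1 char='a'
After 10 (j): row=1 col=1 char='i'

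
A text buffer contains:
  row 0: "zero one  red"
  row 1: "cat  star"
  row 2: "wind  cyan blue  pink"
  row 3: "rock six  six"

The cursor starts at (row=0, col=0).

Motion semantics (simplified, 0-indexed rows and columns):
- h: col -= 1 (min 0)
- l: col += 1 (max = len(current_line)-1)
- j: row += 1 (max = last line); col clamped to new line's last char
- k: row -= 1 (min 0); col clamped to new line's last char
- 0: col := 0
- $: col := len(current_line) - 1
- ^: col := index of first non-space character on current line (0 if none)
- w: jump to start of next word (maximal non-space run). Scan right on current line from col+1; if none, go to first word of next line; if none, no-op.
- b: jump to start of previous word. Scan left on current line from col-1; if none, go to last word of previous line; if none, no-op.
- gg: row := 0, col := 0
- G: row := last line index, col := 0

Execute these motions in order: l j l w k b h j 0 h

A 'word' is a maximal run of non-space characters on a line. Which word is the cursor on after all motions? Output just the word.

After 1 (l): row=0 col=1 char='e'
After 2 (j): row=1 col=1 char='a'
After 3 (l): row=1 col=2 char='t'
After 4 (w): row=1 col=5 char='s'
After 5 (k): row=0 col=5 char='o'
After 6 (b): row=0 col=0 char='z'
After 7 (h): row=0 col=0 char='z'
After 8 (j): row=1 col=0 char='c'
After 9 (0): row=1 col=0 char='c'
After 10 (h): row=1 col=0 char='c'

Answer: cat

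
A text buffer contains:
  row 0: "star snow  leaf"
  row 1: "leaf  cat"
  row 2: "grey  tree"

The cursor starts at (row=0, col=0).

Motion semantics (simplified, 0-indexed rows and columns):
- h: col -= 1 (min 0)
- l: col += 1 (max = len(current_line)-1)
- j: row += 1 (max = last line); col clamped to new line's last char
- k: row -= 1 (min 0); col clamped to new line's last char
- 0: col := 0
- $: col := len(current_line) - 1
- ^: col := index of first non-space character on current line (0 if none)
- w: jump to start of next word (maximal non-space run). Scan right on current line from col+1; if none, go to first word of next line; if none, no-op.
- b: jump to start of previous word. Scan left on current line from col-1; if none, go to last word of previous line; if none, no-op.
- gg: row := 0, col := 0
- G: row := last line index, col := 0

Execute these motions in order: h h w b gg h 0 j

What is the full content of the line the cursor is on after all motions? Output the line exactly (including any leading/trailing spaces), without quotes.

Answer: leaf  cat

Derivation:
After 1 (h): row=0 col=0 char='s'
After 2 (h): row=0 col=0 char='s'
After 3 (w): row=0 col=5 char='s'
After 4 (b): row=0 col=0 char='s'
After 5 (gg): row=0 col=0 char='s'
After 6 (h): row=0 col=0 char='s'
After 7 (0): row=0 col=0 char='s'
After 8 (j): row=1 col=0 char='l'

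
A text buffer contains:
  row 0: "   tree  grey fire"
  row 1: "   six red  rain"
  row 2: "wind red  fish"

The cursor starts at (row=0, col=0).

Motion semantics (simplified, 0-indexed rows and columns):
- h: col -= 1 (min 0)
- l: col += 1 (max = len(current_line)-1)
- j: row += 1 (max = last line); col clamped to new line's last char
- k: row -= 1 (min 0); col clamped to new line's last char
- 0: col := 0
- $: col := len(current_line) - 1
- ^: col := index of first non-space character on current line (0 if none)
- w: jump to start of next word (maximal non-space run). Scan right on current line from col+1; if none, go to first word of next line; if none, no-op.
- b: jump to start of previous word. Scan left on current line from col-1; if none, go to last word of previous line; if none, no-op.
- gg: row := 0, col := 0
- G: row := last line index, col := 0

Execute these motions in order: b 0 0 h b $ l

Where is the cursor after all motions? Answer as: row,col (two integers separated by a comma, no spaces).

Answer: 0,17

Derivation:
After 1 (b): row=0 col=0 char='_'
After 2 (0): row=0 col=0 char='_'
After 3 (0): row=0 col=0 char='_'
After 4 (h): row=0 col=0 char='_'
After 5 (b): row=0 col=0 char='_'
After 6 ($): row=0 col=17 char='e'
After 7 (l): row=0 col=17 char='e'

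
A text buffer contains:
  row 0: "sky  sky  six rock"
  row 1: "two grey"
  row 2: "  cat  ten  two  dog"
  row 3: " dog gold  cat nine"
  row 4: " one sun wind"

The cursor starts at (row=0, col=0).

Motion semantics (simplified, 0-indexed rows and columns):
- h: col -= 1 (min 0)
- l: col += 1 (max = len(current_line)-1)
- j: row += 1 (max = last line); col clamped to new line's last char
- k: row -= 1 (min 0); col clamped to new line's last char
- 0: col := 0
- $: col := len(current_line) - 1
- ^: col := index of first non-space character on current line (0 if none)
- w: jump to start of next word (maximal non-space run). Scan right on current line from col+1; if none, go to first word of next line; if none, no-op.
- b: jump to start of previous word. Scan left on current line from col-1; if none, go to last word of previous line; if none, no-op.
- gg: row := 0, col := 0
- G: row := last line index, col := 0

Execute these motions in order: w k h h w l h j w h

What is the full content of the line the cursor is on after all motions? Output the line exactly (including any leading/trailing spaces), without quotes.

Answer:   cat  ten  two  dog

Derivation:
After 1 (w): row=0 col=5 char='s'
After 2 (k): row=0 col=5 char='s'
After 3 (h): row=0 col=4 char='_'
After 4 (h): row=0 col=3 char='_'
After 5 (w): row=0 col=5 char='s'
After 6 (l): row=0 col=6 char='k'
After 7 (h): row=0 col=5 char='s'
After 8 (j): row=1 col=5 char='r'
After 9 (w): row=2 col=2 char='c'
After 10 (h): row=2 col=1 char='_'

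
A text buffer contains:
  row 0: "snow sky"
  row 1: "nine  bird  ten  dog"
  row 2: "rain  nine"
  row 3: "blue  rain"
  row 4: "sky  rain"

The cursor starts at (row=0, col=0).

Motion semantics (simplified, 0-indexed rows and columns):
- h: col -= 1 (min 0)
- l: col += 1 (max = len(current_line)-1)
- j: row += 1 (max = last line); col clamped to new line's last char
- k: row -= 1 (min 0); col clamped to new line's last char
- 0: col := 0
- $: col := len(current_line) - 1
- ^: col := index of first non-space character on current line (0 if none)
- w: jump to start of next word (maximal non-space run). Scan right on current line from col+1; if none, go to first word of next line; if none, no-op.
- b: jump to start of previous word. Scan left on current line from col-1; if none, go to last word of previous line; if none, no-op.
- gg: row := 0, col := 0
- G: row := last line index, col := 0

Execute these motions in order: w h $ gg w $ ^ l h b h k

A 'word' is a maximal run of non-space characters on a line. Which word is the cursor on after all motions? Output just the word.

After 1 (w): row=0 col=5 char='s'
After 2 (h): row=0 col=4 char='_'
After 3 ($): row=0 col=7 char='y'
After 4 (gg): row=0 col=0 char='s'
After 5 (w): row=0 col=5 char='s'
After 6 ($): row=0 col=7 char='y'
After 7 (^): row=0 col=0 char='s'
After 8 (l): row=0 col=1 char='n'
After 9 (h): row=0 col=0 char='s'
After 10 (b): row=0 col=0 char='s'
After 11 (h): row=0 col=0 char='s'
After 12 (k): row=0 col=0 char='s'

Answer: snow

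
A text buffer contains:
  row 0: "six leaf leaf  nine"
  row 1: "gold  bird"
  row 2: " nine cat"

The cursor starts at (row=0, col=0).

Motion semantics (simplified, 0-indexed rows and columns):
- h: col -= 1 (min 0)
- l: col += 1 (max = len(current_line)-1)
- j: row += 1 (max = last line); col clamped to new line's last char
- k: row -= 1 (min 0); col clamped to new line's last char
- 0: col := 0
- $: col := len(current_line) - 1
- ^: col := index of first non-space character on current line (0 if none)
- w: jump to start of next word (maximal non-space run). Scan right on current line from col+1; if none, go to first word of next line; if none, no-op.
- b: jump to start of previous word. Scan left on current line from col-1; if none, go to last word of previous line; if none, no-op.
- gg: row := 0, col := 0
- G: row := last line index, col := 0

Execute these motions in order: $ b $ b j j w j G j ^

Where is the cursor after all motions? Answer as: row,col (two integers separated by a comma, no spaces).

Answer: 2,1

Derivation:
After 1 ($): row=0 col=18 char='e'
After 2 (b): row=0 col=15 char='n'
After 3 ($): row=0 col=18 char='e'
After 4 (b): row=0 col=15 char='n'
After 5 (j): row=1 col=9 char='d'
After 6 (j): row=2 col=8 char='t'
After 7 (w): row=2 col=8 char='t'
After 8 (j): row=2 col=8 char='t'
After 9 (G): row=2 col=0 char='_'
After 10 (j): row=2 col=0 char='_'
After 11 (^): row=2 col=1 char='n'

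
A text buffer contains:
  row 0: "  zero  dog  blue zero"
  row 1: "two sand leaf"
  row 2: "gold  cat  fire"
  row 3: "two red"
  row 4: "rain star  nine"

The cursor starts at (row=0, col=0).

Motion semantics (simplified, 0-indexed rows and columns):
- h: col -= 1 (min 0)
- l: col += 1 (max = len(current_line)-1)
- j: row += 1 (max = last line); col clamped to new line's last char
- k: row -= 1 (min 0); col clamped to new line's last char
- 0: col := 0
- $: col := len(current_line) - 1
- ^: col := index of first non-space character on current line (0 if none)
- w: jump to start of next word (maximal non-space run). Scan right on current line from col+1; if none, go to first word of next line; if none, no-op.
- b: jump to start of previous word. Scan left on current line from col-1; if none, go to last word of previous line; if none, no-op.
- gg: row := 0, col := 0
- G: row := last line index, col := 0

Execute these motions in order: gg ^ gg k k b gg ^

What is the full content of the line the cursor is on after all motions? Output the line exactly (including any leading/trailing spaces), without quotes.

After 1 (gg): row=0 col=0 char='_'
After 2 (^): row=0 col=2 char='z'
After 3 (gg): row=0 col=0 char='_'
After 4 (k): row=0 col=0 char='_'
After 5 (k): row=0 col=0 char='_'
After 6 (b): row=0 col=0 char='_'
After 7 (gg): row=0 col=0 char='_'
After 8 (^): row=0 col=2 char='z'

Answer:   zero  dog  blue zero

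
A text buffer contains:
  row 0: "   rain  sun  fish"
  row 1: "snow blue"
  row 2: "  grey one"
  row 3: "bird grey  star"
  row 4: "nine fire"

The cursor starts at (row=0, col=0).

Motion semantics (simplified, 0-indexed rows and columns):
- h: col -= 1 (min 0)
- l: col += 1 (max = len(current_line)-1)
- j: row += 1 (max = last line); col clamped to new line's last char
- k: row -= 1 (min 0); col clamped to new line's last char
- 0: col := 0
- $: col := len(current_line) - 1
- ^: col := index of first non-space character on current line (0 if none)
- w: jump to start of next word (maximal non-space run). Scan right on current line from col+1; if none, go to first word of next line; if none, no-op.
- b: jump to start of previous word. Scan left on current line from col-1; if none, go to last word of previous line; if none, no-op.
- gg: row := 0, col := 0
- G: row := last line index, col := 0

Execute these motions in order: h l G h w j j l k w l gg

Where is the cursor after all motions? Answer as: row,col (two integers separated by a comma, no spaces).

After 1 (h): row=0 col=0 char='_'
After 2 (l): row=0 col=1 char='_'
After 3 (G): row=4 col=0 char='n'
After 4 (h): row=4 col=0 char='n'
After 5 (w): row=4 col=5 char='f'
After 6 (j): row=4 col=5 char='f'
After 7 (j): row=4 col=5 char='f'
After 8 (l): row=4 col=6 char='i'
After 9 (k): row=3 col=6 char='r'
After 10 (w): row=3 col=11 char='s'
After 11 (l): row=3 col=12 char='t'
After 12 (gg): row=0 col=0 char='_'

Answer: 0,0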